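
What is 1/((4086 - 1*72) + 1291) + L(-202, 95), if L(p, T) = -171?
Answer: -907154/5305 ≈ -171.00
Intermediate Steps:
1/((4086 - 1*72) + 1291) + L(-202, 95) = 1/((4086 - 1*72) + 1291) - 171 = 1/((4086 - 72) + 1291) - 171 = 1/(4014 + 1291) - 171 = 1/5305 - 171 = -907154/5305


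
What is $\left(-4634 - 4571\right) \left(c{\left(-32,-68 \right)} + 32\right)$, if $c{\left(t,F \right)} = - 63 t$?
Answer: $-18851840$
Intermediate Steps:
$\left(-4634 - 4571\right) \left(c{\left(-32,-68 \right)} + 32\right) = \left(-4634 - 4571\right) \left(\left(-63\right) \left(-32\right) + 32\right) = - 9205 \left(2016 + 32\right) = \left(-9205\right) 2048 = -18851840$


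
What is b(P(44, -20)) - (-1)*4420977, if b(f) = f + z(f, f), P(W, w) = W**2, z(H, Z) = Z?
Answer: 4424849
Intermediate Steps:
b(f) = 2*f (b(f) = f + f = 2*f)
b(P(44, -20)) - (-1)*4420977 = 2*44**2 - (-1)*4420977 = 2*1936 - 1*(-4420977) = 3872 + 4420977 = 4424849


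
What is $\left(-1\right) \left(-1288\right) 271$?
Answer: $349048$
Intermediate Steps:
$\left(-1\right) \left(-1288\right) 271 = 1288 \cdot 271 = 349048$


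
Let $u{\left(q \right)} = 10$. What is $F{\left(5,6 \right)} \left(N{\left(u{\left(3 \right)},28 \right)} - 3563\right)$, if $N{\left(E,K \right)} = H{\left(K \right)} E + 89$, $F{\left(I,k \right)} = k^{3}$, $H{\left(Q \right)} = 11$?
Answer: $-726624$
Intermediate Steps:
$N{\left(E,K \right)} = 89 + 11 E$ ($N{\left(E,K \right)} = 11 E + 89 = 89 + 11 E$)
$F{\left(5,6 \right)} \left(N{\left(u{\left(3 \right)},28 \right)} - 3563\right) = 6^{3} \left(\left(89 + 11 \cdot 10\right) - 3563\right) = 216 \left(\left(89 + 110\right) - 3563\right) = 216 \left(199 - 3563\right) = 216 \left(-3364\right) = -726624$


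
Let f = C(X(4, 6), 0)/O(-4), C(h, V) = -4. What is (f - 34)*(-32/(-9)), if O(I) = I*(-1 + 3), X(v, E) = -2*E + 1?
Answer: -1072/9 ≈ -119.11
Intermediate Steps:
X(v, E) = 1 - 2*E
O(I) = 2*I (O(I) = I*2 = 2*I)
f = ½ (f = -4/(2*(-4)) = -4/(-8) = -4*(-⅛) = ½ ≈ 0.50000)
(f - 34)*(-32/(-9)) = (½ - 34)*(-32/(-9)) = -(-1072)*(-1)/9 = -67/2*32/9 = -1072/9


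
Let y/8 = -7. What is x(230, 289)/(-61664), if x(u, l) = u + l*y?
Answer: 7977/30832 ≈ 0.25872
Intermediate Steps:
y = -56 (y = 8*(-7) = -56)
x(u, l) = u - 56*l (x(u, l) = u + l*(-56) = u - 56*l)
x(230, 289)/(-61664) = (230 - 56*289)/(-61664) = (230 - 16184)*(-1/61664) = -15954*(-1/61664) = 7977/30832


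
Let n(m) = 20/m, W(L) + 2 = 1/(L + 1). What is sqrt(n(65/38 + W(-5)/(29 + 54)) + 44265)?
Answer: sqrt(4992801014705)/10619 ≈ 210.42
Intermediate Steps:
W(L) = -2 + 1/(1 + L) (W(L) = -2 + 1/(L + 1) = -2 + 1/(1 + L))
sqrt(n(65/38 + W(-5)/(29 + 54)) + 44265) = sqrt(20/(65/38 + ((-1 - 2*(-5))/(1 - 5))/(29 + 54)) + 44265) = sqrt(20/(65*(1/38) + ((-1 + 10)/(-4))/83) + 44265) = sqrt(20/(65/38 - 1/4*9*(1/83)) + 44265) = sqrt(20/(65/38 - 9/4*1/83) + 44265) = sqrt(20/(65/38 - 9/332) + 44265) = sqrt(20/(10619/6308) + 44265) = sqrt(20*(6308/10619) + 44265) = sqrt(126160/10619 + 44265) = sqrt(470176195/10619) = sqrt(4992801014705)/10619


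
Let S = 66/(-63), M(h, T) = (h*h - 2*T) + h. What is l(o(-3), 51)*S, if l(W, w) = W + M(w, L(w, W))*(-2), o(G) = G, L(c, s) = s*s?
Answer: 5522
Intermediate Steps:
L(c, s) = s²
M(h, T) = h + h² - 2*T (M(h, T) = (h² - 2*T) + h = h + h² - 2*T)
l(W, w) = W - 2*w - 2*w² + 4*W² (l(W, w) = W + (w + w² - 2*W²)*(-2) = W + (-2*w - 2*w² + 4*W²) = W - 2*w - 2*w² + 4*W²)
S = -22/21 (S = 66*(-1/63) = -22/21 ≈ -1.0476)
l(o(-3), 51)*S = (-3 - 2*51 - 2*51² + 4*(-3)²)*(-22/21) = (-3 - 102 - 2*2601 + 4*9)*(-22/21) = (-3 - 102 - 5202 + 36)*(-22/21) = -5271*(-22/21) = 5522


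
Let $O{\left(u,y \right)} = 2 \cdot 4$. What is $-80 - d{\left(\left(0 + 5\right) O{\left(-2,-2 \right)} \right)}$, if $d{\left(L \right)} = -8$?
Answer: $-72$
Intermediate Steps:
$O{\left(u,y \right)} = 8$
$-80 - d{\left(\left(0 + 5\right) O{\left(-2,-2 \right)} \right)} = -80 - -8 = -80 + 8 = -72$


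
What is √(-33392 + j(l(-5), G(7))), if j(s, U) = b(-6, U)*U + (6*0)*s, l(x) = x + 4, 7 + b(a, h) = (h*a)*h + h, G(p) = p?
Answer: 5*I*√1418 ≈ 188.28*I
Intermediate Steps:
b(a, h) = -7 + h + a*h² (b(a, h) = -7 + ((h*a)*h + h) = -7 + ((a*h)*h + h) = -7 + (a*h² + h) = -7 + (h + a*h²) = -7 + h + a*h²)
l(x) = 4 + x
j(s, U) = U*(-7 + U - 6*U²) (j(s, U) = (-7 + U - 6*U²)*U + (6*0)*s = U*(-7 + U - 6*U²) + 0*s = U*(-7 + U - 6*U²) + 0 = U*(-7 + U - 6*U²))
√(-33392 + j(l(-5), G(7))) = √(-33392 + 7*(-7 + 7 - 6*7²)) = √(-33392 + 7*(-7 + 7 - 6*49)) = √(-33392 + 7*(-7 + 7 - 294)) = √(-33392 + 7*(-294)) = √(-33392 - 2058) = √(-35450) = 5*I*√1418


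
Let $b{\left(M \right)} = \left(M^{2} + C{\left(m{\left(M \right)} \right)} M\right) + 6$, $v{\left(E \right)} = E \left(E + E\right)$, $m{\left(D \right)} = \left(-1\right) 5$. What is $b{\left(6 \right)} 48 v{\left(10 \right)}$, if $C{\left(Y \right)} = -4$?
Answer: $172800$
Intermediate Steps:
$m{\left(D \right)} = -5$
$v{\left(E \right)} = 2 E^{2}$ ($v{\left(E \right)} = E 2 E = 2 E^{2}$)
$b{\left(M \right)} = 6 + M^{2} - 4 M$ ($b{\left(M \right)} = \left(M^{2} - 4 M\right) + 6 = 6 + M^{2} - 4 M$)
$b{\left(6 \right)} 48 v{\left(10 \right)} = \left(6 + 6^{2} - 24\right) 48 \cdot 2 \cdot 10^{2} = \left(6 + 36 - 24\right) 48 \cdot 2 \cdot 100 = 18 \cdot 48 \cdot 200 = 864 \cdot 200 = 172800$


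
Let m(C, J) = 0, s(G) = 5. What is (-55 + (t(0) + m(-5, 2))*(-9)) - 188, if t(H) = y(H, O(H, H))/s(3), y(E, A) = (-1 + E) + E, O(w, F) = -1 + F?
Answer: -1206/5 ≈ -241.20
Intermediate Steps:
y(E, A) = -1 + 2*E
t(H) = -1/5 + 2*H/5 (t(H) = (-1 + 2*H)/5 = (-1 + 2*H)*(1/5) = -1/5 + 2*H/5)
(-55 + (t(0) + m(-5, 2))*(-9)) - 188 = (-55 + ((-1/5 + (2/5)*0) + 0)*(-9)) - 188 = (-55 + ((-1/5 + 0) + 0)*(-9)) - 188 = (-55 + (-1/5 + 0)*(-9)) - 188 = (-55 - 1/5*(-9)) - 188 = (-55 + 9/5) - 188 = -266/5 - 188 = -1206/5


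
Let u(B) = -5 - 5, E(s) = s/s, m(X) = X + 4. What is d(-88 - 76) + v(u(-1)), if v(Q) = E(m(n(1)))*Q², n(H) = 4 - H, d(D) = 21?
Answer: 121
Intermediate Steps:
m(X) = 4 + X
E(s) = 1
u(B) = -10
v(Q) = Q² (v(Q) = 1*Q² = Q²)
d(-88 - 76) + v(u(-1)) = 21 + (-10)² = 21 + 100 = 121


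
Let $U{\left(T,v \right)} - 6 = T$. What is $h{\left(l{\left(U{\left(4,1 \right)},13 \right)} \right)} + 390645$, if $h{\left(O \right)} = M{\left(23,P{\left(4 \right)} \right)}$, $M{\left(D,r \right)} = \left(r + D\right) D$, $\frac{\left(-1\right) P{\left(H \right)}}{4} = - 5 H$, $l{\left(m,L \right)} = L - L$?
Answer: $393014$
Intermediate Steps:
$U{\left(T,v \right)} = 6 + T$
$l{\left(m,L \right)} = 0$
$P{\left(H \right)} = 20 H$ ($P{\left(H \right)} = - 4 \left(- 5 H\right) = 20 H$)
$M{\left(D,r \right)} = D \left(D + r\right)$ ($M{\left(D,r \right)} = \left(D + r\right) D = D \left(D + r\right)$)
$h{\left(O \right)} = 2369$ ($h{\left(O \right)} = 23 \left(23 + 20 \cdot 4\right) = 23 \left(23 + 80\right) = 23 \cdot 103 = 2369$)
$h{\left(l{\left(U{\left(4,1 \right)},13 \right)} \right)} + 390645 = 2369 + 390645 = 393014$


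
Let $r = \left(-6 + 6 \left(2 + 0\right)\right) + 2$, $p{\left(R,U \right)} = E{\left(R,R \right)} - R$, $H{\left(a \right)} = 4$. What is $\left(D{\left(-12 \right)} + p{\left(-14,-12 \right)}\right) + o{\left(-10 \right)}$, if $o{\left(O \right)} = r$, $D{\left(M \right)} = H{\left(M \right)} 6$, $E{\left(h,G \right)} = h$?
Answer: $32$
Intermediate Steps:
$p{\left(R,U \right)} = 0$ ($p{\left(R,U \right)} = R - R = 0$)
$D{\left(M \right)} = 24$ ($D{\left(M \right)} = 4 \cdot 6 = 24$)
$r = 8$ ($r = \left(-6 + 6 \cdot 2\right) + 2 = \left(-6 + 12\right) + 2 = 6 + 2 = 8$)
$o{\left(O \right)} = 8$
$\left(D{\left(-12 \right)} + p{\left(-14,-12 \right)}\right) + o{\left(-10 \right)} = \left(24 + 0\right) + 8 = 24 + 8 = 32$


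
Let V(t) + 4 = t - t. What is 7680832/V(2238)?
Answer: -1920208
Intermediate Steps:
V(t) = -4 (V(t) = -4 + (t - t) = -4 + 0 = -4)
7680832/V(2238) = 7680832/(-4) = 7680832*(-¼) = -1920208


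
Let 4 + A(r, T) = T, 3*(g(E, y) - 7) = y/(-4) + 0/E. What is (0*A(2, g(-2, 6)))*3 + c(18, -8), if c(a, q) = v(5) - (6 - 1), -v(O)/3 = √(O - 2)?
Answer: -5 - 3*√3 ≈ -10.196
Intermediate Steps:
v(O) = -3*√(-2 + O) (v(O) = -3*√(O - 2) = -3*√(-2 + O))
g(E, y) = 7 - y/12 (g(E, y) = 7 + (y/(-4) + 0/E)/3 = 7 + (y*(-¼) + 0)/3 = 7 + (-y/4 + 0)/3 = 7 + (-y/4)/3 = 7 - y/12)
A(r, T) = -4 + T
c(a, q) = -5 - 3*√3 (c(a, q) = -3*√(-2 + 5) - (6 - 1) = -3*√3 - 1*5 = -3*√3 - 5 = -5 - 3*√3)
(0*A(2, g(-2, 6)))*3 + c(18, -8) = (0*(-4 + (7 - 1/12*6)))*3 + (-5 - 3*√3) = (0*(-4 + (7 - ½)))*3 + (-5 - 3*√3) = (0*(-4 + 13/2))*3 + (-5 - 3*√3) = (0*(5/2))*3 + (-5 - 3*√3) = 0*3 + (-5 - 3*√3) = 0 + (-5 - 3*√3) = -5 - 3*√3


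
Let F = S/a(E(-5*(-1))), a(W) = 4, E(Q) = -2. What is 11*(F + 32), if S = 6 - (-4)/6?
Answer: 1111/3 ≈ 370.33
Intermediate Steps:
S = 20/3 (S = 6 - (-4)/6 = 6 - 4*(-⅙) = 6 + ⅔ = 20/3 ≈ 6.6667)
F = 5/3 (F = (20/3)/4 = (20/3)*(¼) = 5/3 ≈ 1.6667)
11*(F + 32) = 11*(5/3 + 32) = 11*(101/3) = 1111/3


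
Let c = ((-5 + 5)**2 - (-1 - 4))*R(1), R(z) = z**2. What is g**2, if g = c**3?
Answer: 15625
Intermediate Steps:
c = 5 (c = ((-5 + 5)**2 - (-1 - 4))*1**2 = (0**2 - (-5))*1 = (0 - 1*(-5))*1 = (0 + 5)*1 = 5*1 = 5)
g = 125 (g = 5**3 = 125)
g**2 = 125**2 = 15625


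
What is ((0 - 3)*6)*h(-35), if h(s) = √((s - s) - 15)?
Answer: -18*I*√15 ≈ -69.714*I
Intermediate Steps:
h(s) = I*√15 (h(s) = √(0 - 15) = √(-15) = I*√15)
((0 - 3)*6)*h(-35) = ((0 - 3)*6)*(I*√15) = (-3*6)*(I*√15) = -18*I*√15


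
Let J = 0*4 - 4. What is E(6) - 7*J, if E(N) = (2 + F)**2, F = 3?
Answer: 53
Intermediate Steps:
J = -4 (J = 0 - 4 = -4)
E(N) = 25 (E(N) = (2 + 3)**2 = 5**2 = 25)
E(6) - 7*J = 25 - 7*(-4) = 25 + 28 = 53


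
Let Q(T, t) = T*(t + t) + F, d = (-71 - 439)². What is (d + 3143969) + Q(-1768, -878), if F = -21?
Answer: 6508656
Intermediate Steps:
d = 260100 (d = (-510)² = 260100)
Q(T, t) = -21 + 2*T*t (Q(T, t) = T*(t + t) - 21 = T*(2*t) - 21 = 2*T*t - 21 = -21 + 2*T*t)
(d + 3143969) + Q(-1768, -878) = (260100 + 3143969) + (-21 + 2*(-1768)*(-878)) = 3404069 + (-21 + 3104608) = 3404069 + 3104587 = 6508656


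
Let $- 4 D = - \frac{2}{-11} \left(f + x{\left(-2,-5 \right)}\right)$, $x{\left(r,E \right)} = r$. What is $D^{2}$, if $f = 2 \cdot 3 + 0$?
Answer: $\frac{4}{121} \approx 0.033058$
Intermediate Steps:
$f = 6$ ($f = 6 + 0 = 6$)
$D = - \frac{2}{11}$ ($D = - \frac{- \frac{2}{-11} \left(6 - 2\right)}{4} = - \frac{\left(-2\right) \left(- \frac{1}{11}\right) 4}{4} = - \frac{\frac{2}{11} \cdot 4}{4} = \left(- \frac{1}{4}\right) \frac{8}{11} = - \frac{2}{11} \approx -0.18182$)
$D^{2} = \left(- \frac{2}{11}\right)^{2} = \frac{4}{121}$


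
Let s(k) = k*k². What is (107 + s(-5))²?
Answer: 324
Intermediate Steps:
s(k) = k³
(107 + s(-5))² = (107 + (-5)³)² = (107 - 125)² = (-18)² = 324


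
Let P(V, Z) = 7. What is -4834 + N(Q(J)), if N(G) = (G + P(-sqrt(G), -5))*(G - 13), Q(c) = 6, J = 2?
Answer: -4925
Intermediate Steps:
N(G) = (-13 + G)*(7 + G) (N(G) = (G + 7)*(G - 13) = (7 + G)*(-13 + G) = (-13 + G)*(7 + G))
-4834 + N(Q(J)) = -4834 + (-91 + 6**2 - 6*6) = -4834 + (-91 + 36 - 36) = -4834 - 91 = -4925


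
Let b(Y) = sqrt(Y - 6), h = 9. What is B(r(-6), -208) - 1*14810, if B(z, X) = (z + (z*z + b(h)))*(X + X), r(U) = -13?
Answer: -79706 - 416*sqrt(3) ≈ -80427.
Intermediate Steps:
b(Y) = sqrt(-6 + Y)
B(z, X) = 2*X*(z + sqrt(3) + z**2) (B(z, X) = (z + (z*z + sqrt(-6 + 9)))*(X + X) = (z + (z**2 + sqrt(3)))*(2*X) = (z + (sqrt(3) + z**2))*(2*X) = (z + sqrt(3) + z**2)*(2*X) = 2*X*(z + sqrt(3) + z**2))
B(r(-6), -208) - 1*14810 = 2*(-208)*(-13 + sqrt(3) + (-13)**2) - 1*14810 = 2*(-208)*(-13 + sqrt(3) + 169) - 14810 = 2*(-208)*(156 + sqrt(3)) - 14810 = (-64896 - 416*sqrt(3)) - 14810 = -79706 - 416*sqrt(3)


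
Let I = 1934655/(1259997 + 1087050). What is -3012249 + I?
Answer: -2356629348016/782349 ≈ -3.0122e+6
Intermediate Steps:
I = 644885/782349 (I = 1934655/2347047 = 1934655*(1/2347047) = 644885/782349 ≈ 0.82429)
-3012249 + I = -3012249 + 644885/782349 = -2356629348016/782349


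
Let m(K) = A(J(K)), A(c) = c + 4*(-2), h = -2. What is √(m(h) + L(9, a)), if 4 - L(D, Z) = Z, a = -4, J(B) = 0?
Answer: 0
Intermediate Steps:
L(D, Z) = 4 - Z
A(c) = -8 + c (A(c) = c - 8 = -8 + c)
m(K) = -8 (m(K) = -8 + 0 = -8)
√(m(h) + L(9, a)) = √(-8 + (4 - 1*(-4))) = √(-8 + (4 + 4)) = √(-8 + 8) = √0 = 0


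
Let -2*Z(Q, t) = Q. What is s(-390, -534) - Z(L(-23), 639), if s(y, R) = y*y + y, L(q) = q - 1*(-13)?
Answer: 151705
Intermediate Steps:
L(q) = 13 + q (L(q) = q + 13 = 13 + q)
Z(Q, t) = -Q/2
s(y, R) = y + y² (s(y, R) = y² + y = y + y²)
s(-390, -534) - Z(L(-23), 639) = -390*(1 - 390) - (-1)*(13 - 23)/2 = -390*(-389) - (-1)*(-10)/2 = 151710 - 1*5 = 151710 - 5 = 151705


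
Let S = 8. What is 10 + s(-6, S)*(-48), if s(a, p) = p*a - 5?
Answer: 2554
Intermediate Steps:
s(a, p) = -5 + a*p (s(a, p) = a*p - 5 = -5 + a*p)
10 + s(-6, S)*(-48) = 10 + (-5 - 6*8)*(-48) = 10 + (-5 - 48)*(-48) = 10 - 53*(-48) = 10 + 2544 = 2554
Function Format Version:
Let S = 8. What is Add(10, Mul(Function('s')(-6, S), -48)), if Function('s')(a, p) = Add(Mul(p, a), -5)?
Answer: 2554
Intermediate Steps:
Function('s')(a, p) = Add(-5, Mul(a, p)) (Function('s')(a, p) = Add(Mul(a, p), -5) = Add(-5, Mul(a, p)))
Add(10, Mul(Function('s')(-6, S), -48)) = Add(10, Mul(Add(-5, Mul(-6, 8)), -48)) = Add(10, Mul(Add(-5, -48), -48)) = Add(10, Mul(-53, -48)) = Add(10, 2544) = 2554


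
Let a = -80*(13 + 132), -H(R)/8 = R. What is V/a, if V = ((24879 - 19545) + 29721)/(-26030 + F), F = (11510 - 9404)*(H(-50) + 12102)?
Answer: -369/3211756960 ≈ -1.1489e-7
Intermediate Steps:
H(R) = -8*R
F = 26329212 (F = (11510 - 9404)*(-8*(-50) + 12102) = 2106*(400 + 12102) = 2106*12502 = 26329212)
a = -11600 (a = -80*145 = -11600)
V = 1845/1384378 (V = ((24879 - 19545) + 29721)/(-26030 + 26329212) = (5334 + 29721)/26303182 = 35055*(1/26303182) = 1845/1384378 ≈ 0.0013327)
V/a = (1845/1384378)/(-11600) = (1845/1384378)*(-1/11600) = -369/3211756960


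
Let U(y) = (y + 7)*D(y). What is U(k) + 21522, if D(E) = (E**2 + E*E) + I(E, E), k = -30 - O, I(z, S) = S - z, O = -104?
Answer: 908634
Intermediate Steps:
k = 74 (k = -30 - 1*(-104) = -30 + 104 = 74)
D(E) = 2*E**2 (D(E) = (E**2 + E*E) + (E - E) = (E**2 + E**2) + 0 = 2*E**2 + 0 = 2*E**2)
U(y) = 2*y**2*(7 + y) (U(y) = (y + 7)*(2*y**2) = (7 + y)*(2*y**2) = 2*y**2*(7 + y))
U(k) + 21522 = 2*74**2*(7 + 74) + 21522 = 2*5476*81 + 21522 = 887112 + 21522 = 908634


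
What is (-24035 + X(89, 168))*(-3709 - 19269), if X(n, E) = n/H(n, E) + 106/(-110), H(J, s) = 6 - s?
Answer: 2460545487859/4455 ≈ 5.5231e+8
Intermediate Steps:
X(n, E) = -53/55 + n/(6 - E) (X(n, E) = n/(6 - E) + 106/(-110) = n/(6 - E) + 106*(-1/110) = n/(6 - E) - 53/55 = -53/55 + n/(6 - E))
(-24035 + X(89, 168))*(-3709 - 19269) = (-24035 + (318 - 55*89 - 53*168)/(55*(-6 + 168)))*(-3709 - 19269) = (-24035 + (1/55)*(318 - 4895 - 8904)/162)*(-22978) = (-24035 + (1/55)*(1/162)*(-13481))*(-22978) = (-24035 - 13481/8910)*(-22978) = -214165331/8910*(-22978) = 2460545487859/4455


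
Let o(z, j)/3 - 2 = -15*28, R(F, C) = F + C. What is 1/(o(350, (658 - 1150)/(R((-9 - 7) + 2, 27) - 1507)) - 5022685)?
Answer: -1/5023939 ≈ -1.9905e-7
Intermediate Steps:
R(F, C) = C + F
o(z, j) = -1254 (o(z, j) = 6 + 3*(-15*28) = 6 + 3*(-420) = 6 - 1260 = -1254)
1/(o(350, (658 - 1150)/(R((-9 - 7) + 2, 27) - 1507)) - 5022685) = 1/(-1254 - 5022685) = 1/(-5023939) = -1/5023939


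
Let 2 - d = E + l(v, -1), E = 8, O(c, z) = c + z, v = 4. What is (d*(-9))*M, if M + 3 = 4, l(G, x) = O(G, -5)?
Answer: 45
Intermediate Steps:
l(G, x) = -5 + G (l(G, x) = G - 5 = -5 + G)
M = 1 (M = -3 + 4 = 1)
d = -5 (d = 2 - (8 + (-5 + 4)) = 2 - (8 - 1) = 2 - 1*7 = 2 - 7 = -5)
(d*(-9))*M = -5*(-9)*1 = 45*1 = 45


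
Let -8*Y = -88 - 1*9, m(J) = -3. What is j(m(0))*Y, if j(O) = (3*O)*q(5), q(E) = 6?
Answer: -2619/4 ≈ -654.75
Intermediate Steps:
Y = 97/8 (Y = -(-88 - 1*9)/8 = -(-88 - 9)/8 = -⅛*(-97) = 97/8 ≈ 12.125)
j(O) = 18*O (j(O) = (3*O)*6 = 18*O)
j(m(0))*Y = (18*(-3))*(97/8) = -54*97/8 = -2619/4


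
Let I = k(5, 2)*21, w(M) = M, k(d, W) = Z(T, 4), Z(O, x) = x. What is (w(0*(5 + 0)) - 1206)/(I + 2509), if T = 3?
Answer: -1206/2593 ≈ -0.46510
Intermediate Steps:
k(d, W) = 4
I = 84 (I = 4*21 = 84)
(w(0*(5 + 0)) - 1206)/(I + 2509) = (0*(5 + 0) - 1206)/(84 + 2509) = (0*5 - 1206)/2593 = (0 - 1206)*(1/2593) = -1206*1/2593 = -1206/2593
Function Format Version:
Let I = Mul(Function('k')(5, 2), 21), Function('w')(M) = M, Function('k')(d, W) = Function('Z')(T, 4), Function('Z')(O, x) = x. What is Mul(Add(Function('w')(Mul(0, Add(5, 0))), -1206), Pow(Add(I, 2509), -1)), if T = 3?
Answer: Rational(-1206, 2593) ≈ -0.46510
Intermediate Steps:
Function('k')(d, W) = 4
I = 84 (I = Mul(4, 21) = 84)
Mul(Add(Function('w')(Mul(0, Add(5, 0))), -1206), Pow(Add(I, 2509), -1)) = Mul(Add(Mul(0, Add(5, 0)), -1206), Pow(Add(84, 2509), -1)) = Mul(Add(Mul(0, 5), -1206), Pow(2593, -1)) = Mul(Add(0, -1206), Rational(1, 2593)) = Mul(-1206, Rational(1, 2593)) = Rational(-1206, 2593)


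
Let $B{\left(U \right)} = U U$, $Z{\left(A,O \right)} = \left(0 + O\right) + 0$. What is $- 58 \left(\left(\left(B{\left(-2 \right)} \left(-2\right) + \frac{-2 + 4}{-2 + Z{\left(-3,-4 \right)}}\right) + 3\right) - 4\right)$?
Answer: $\frac{1624}{3} \approx 541.33$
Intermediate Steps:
$Z{\left(A,O \right)} = O$ ($Z{\left(A,O \right)} = O + 0 = O$)
$B{\left(U \right)} = U^{2}$
$- 58 \left(\left(\left(B{\left(-2 \right)} \left(-2\right) + \frac{-2 + 4}{-2 + Z{\left(-3,-4 \right)}}\right) + 3\right) - 4\right) = - 58 \left(\left(\left(\left(-2\right)^{2} \left(-2\right) + \frac{-2 + 4}{-2 - 4}\right) + 3\right) - 4\right) = - 58 \left(\left(\left(4 \left(-2\right) + \frac{2}{-6}\right) + 3\right) - 4\right) = - 58 \left(\left(\left(-8 + 2 \left(- \frac{1}{6}\right)\right) + 3\right) - 4\right) = - 58 \left(\left(\left(-8 - \frac{1}{3}\right) + 3\right) - 4\right) = - 58 \left(\left(- \frac{25}{3} + 3\right) - 4\right) = - 58 \left(- \frac{16}{3} - 4\right) = \left(-58\right) \left(- \frac{28}{3}\right) = \frac{1624}{3}$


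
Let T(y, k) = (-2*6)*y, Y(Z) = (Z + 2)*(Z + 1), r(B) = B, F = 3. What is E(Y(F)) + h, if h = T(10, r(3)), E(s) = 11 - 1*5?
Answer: -114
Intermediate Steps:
Y(Z) = (1 + Z)*(2 + Z) (Y(Z) = (2 + Z)*(1 + Z) = (1 + Z)*(2 + Z))
E(s) = 6 (E(s) = 11 - 5 = 6)
T(y, k) = -12*y
h = -120 (h = -12*10 = -120)
E(Y(F)) + h = 6 - 120 = -114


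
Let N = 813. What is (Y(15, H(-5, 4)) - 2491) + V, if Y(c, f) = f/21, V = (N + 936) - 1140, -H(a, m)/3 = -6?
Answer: -13168/7 ≈ -1881.1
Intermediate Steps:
H(a, m) = 18 (H(a, m) = -3*(-6) = 18)
V = 609 (V = (813 + 936) - 1140 = 1749 - 1140 = 609)
Y(c, f) = f/21 (Y(c, f) = f*(1/21) = f/21)
(Y(15, H(-5, 4)) - 2491) + V = ((1/21)*18 - 2491) + 609 = (6/7 - 2491) + 609 = -17431/7 + 609 = -13168/7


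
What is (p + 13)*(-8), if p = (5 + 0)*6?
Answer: -344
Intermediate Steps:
p = 30 (p = 5*6 = 30)
(p + 13)*(-8) = (30 + 13)*(-8) = 43*(-8) = -344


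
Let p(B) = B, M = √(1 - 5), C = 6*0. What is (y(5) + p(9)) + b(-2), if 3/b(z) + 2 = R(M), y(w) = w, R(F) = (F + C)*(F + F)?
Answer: 137/10 ≈ 13.700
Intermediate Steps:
C = 0
M = 2*I (M = √(-4) = 2*I ≈ 2.0*I)
R(F) = 2*F² (R(F) = (F + 0)*(F + F) = F*(2*F) = 2*F²)
b(z) = -3/10 (b(z) = 3/(-2 + 2*(2*I)²) = 3/(-2 + 2*(-4)) = 3/(-2 - 8) = 3/(-10) = 3*(-⅒) = -3/10)
(y(5) + p(9)) + b(-2) = (5 + 9) - 3/10 = 14 - 3/10 = 137/10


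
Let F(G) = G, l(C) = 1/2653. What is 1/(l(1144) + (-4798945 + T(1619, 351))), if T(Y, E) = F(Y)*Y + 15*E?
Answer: -2653/5763692906 ≈ -4.6030e-7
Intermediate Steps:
l(C) = 1/2653
T(Y, E) = Y² + 15*E (T(Y, E) = Y*Y + 15*E = Y² + 15*E)
1/(l(1144) + (-4798945 + T(1619, 351))) = 1/(1/2653 + (-4798945 + (1619² + 15*351))) = 1/(1/2653 + (-4798945 + (2621161 + 5265))) = 1/(1/2653 + (-4798945 + 2626426)) = 1/(1/2653 - 2172519) = 1/(-5763692906/2653) = -2653/5763692906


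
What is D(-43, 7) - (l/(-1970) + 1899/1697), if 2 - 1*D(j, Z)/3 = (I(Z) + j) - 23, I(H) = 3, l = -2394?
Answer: 322049451/1671545 ≈ 192.67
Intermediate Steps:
D(j, Z) = 66 - 3*j (D(j, Z) = 6 - 3*((3 + j) - 23) = 6 - 3*(-20 + j) = 6 + (60 - 3*j) = 66 - 3*j)
D(-43, 7) - (l/(-1970) + 1899/1697) = (66 - 3*(-43)) - (-2394/(-1970) + 1899/1697) = (66 + 129) - (-2394*(-1/1970) + 1899*(1/1697)) = 195 - (1197/985 + 1899/1697) = 195 - 1*3901824/1671545 = 195 - 3901824/1671545 = 322049451/1671545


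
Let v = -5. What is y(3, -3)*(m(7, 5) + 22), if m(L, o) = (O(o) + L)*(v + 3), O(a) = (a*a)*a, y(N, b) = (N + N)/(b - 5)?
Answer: 363/2 ≈ 181.50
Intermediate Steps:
y(N, b) = 2*N/(-5 + b) (y(N, b) = (2*N)/(-5 + b) = 2*N/(-5 + b))
O(a) = a³ (O(a) = a²*a = a³)
m(L, o) = -2*L - 2*o³ (m(L, o) = (o³ + L)*(-5 + 3) = (L + o³)*(-2) = -2*L - 2*o³)
y(3, -3)*(m(7, 5) + 22) = (2*3/(-5 - 3))*((-2*7 - 2*5³) + 22) = (2*3/(-8))*((-14 - 2*125) + 22) = (2*3*(-⅛))*((-14 - 250) + 22) = -3*(-264 + 22)/4 = -¾*(-242) = 363/2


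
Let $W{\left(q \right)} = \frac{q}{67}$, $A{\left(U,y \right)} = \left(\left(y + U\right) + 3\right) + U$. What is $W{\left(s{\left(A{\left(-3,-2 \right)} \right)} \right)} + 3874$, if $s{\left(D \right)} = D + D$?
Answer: $\frac{259548}{67} \approx 3873.9$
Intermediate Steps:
$A{\left(U,y \right)} = 3 + y + 2 U$ ($A{\left(U,y \right)} = \left(\left(U + y\right) + 3\right) + U = \left(3 + U + y\right) + U = 3 + y + 2 U$)
$s{\left(D \right)} = 2 D$
$W{\left(q \right)} = \frac{q}{67}$ ($W{\left(q \right)} = q \frac{1}{67} = \frac{q}{67}$)
$W{\left(s{\left(A{\left(-3,-2 \right)} \right)} \right)} + 3874 = \frac{2 \left(3 - 2 + 2 \left(-3\right)\right)}{67} + 3874 = \frac{2 \left(3 - 2 - 6\right)}{67} + 3874 = \frac{2 \left(-5\right)}{67} + 3874 = \frac{1}{67} \left(-10\right) + 3874 = - \frac{10}{67} + 3874 = \frac{259548}{67}$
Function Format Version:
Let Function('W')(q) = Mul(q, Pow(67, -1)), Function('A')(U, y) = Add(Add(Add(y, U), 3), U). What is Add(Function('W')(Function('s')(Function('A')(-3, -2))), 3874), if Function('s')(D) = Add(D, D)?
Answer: Rational(259548, 67) ≈ 3873.9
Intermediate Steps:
Function('A')(U, y) = Add(3, y, Mul(2, U)) (Function('A')(U, y) = Add(Add(Add(U, y), 3), U) = Add(Add(3, U, y), U) = Add(3, y, Mul(2, U)))
Function('s')(D) = Mul(2, D)
Function('W')(q) = Mul(Rational(1, 67), q) (Function('W')(q) = Mul(q, Rational(1, 67)) = Mul(Rational(1, 67), q))
Add(Function('W')(Function('s')(Function('A')(-3, -2))), 3874) = Add(Mul(Rational(1, 67), Mul(2, Add(3, -2, Mul(2, -3)))), 3874) = Add(Mul(Rational(1, 67), Mul(2, Add(3, -2, -6))), 3874) = Add(Mul(Rational(1, 67), Mul(2, -5)), 3874) = Add(Mul(Rational(1, 67), -10), 3874) = Add(Rational(-10, 67), 3874) = Rational(259548, 67)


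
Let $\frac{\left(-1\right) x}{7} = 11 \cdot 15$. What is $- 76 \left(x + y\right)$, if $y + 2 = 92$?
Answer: $80940$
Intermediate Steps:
$x = -1155$ ($x = - 7 \cdot 11 \cdot 15 = \left(-7\right) 165 = -1155$)
$y = 90$ ($y = -2 + 92 = 90$)
$- 76 \left(x + y\right) = - 76 \left(-1155 + 90\right) = \left(-76\right) \left(-1065\right) = 80940$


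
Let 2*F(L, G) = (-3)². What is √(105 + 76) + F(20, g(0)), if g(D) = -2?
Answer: 9/2 + √181 ≈ 17.954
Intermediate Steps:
F(L, G) = 9/2 (F(L, G) = (½)*(-3)² = (½)*9 = 9/2)
√(105 + 76) + F(20, g(0)) = √(105 + 76) + 9/2 = √181 + 9/2 = 9/2 + √181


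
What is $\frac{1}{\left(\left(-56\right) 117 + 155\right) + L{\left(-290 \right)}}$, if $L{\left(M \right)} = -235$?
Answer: $- \frac{1}{6632} \approx -0.00015078$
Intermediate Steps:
$\frac{1}{\left(\left(-56\right) 117 + 155\right) + L{\left(-290 \right)}} = \frac{1}{\left(\left(-56\right) 117 + 155\right) - 235} = \frac{1}{\left(-6552 + 155\right) - 235} = \frac{1}{-6397 - 235} = \frac{1}{-6632} = - \frac{1}{6632}$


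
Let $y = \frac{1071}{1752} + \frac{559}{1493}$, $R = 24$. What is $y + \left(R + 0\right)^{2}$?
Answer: $\frac{503080769}{871912} \approx 576.99$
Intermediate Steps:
$y = \frac{859457}{871912}$ ($y = 1071 \cdot \frac{1}{1752} + 559 \cdot \frac{1}{1493} = \frac{357}{584} + \frac{559}{1493} = \frac{859457}{871912} \approx 0.98571$)
$y + \left(R + 0\right)^{2} = \frac{859457}{871912} + \left(24 + 0\right)^{2} = \frac{859457}{871912} + 24^{2} = \frac{859457}{871912} + 576 = \frac{503080769}{871912}$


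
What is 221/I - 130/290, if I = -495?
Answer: -12844/14355 ≈ -0.89474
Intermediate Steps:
221/I - 130/290 = 221/(-495) - 130/290 = 221*(-1/495) - 130*1/290 = -221/495 - 13/29 = -12844/14355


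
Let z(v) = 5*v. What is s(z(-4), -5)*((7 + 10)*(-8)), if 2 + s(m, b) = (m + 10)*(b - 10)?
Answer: -20128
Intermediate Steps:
s(m, b) = -2 + (-10 + b)*(10 + m) (s(m, b) = -2 + (m + 10)*(b - 10) = -2 + (10 + m)*(-10 + b) = -2 + (-10 + b)*(10 + m))
s(z(-4), -5)*((7 + 10)*(-8)) = (-102 - 50*(-4) + 10*(-5) - 25*(-4))*((7 + 10)*(-8)) = (-102 - 10*(-20) - 50 - 5*(-20))*(17*(-8)) = (-102 + 200 - 50 + 100)*(-136) = 148*(-136) = -20128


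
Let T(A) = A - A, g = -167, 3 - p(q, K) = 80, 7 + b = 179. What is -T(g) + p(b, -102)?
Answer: -77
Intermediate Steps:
b = 172 (b = -7 + 179 = 172)
p(q, K) = -77 (p(q, K) = 3 - 1*80 = 3 - 80 = -77)
T(A) = 0
-T(g) + p(b, -102) = -1*0 - 77 = 0 - 77 = -77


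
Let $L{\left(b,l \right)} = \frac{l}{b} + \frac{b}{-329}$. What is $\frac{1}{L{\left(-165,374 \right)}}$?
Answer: $- \frac{4935}{8711} \approx -0.56653$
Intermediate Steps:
$L{\left(b,l \right)} = - \frac{b}{329} + \frac{l}{b}$ ($L{\left(b,l \right)} = \frac{l}{b} + b \left(- \frac{1}{329}\right) = \frac{l}{b} - \frac{b}{329} = - \frac{b}{329} + \frac{l}{b}$)
$\frac{1}{L{\left(-165,374 \right)}} = \frac{1}{\left(- \frac{1}{329}\right) \left(-165\right) + \frac{374}{-165}} = \frac{1}{\frac{165}{329} + 374 \left(- \frac{1}{165}\right)} = \frac{1}{\frac{165}{329} - \frac{34}{15}} = \frac{1}{- \frac{8711}{4935}} = - \frac{4935}{8711}$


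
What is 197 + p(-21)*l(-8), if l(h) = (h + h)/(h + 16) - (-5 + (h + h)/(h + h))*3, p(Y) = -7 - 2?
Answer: 107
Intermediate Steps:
p(Y) = -9
l(h) = 12 + 2*h/(16 + h) (l(h) = (2*h)/(16 + h) - (-5 + (2*h)/((2*h)))*3 = 2*h/(16 + h) - (-5 + (2*h)*(1/(2*h)))*3 = 2*h/(16 + h) - (-5 + 1)*3 = 2*h/(16 + h) - (-4)*3 = 2*h/(16 + h) - 1*(-12) = 2*h/(16 + h) + 12 = 12 + 2*h/(16 + h))
197 + p(-21)*l(-8) = 197 - 18*(96 + 7*(-8))/(16 - 8) = 197 - 18*(96 - 56)/8 = 197 - 18*40/8 = 197 - 9*10 = 197 - 90 = 107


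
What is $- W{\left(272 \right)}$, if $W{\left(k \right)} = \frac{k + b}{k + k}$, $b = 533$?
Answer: $- \frac{805}{544} \approx -1.4798$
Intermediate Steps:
$W{\left(k \right)} = \frac{533 + k}{2 k}$ ($W{\left(k \right)} = \frac{k + 533}{k + k} = \frac{533 + k}{2 k}$)
$- W{\left(272 \right)} = - \frac{533 + 272}{2 \cdot 272} = - \frac{805}{2 \cdot 272} = \left(-1\right) \frac{805}{544} = - \frac{805}{544}$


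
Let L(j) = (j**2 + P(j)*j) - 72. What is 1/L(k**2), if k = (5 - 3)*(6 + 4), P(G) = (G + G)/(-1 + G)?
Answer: 399/64131272 ≈ 6.2216e-6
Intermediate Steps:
P(G) = 2*G/(-1 + G) (P(G) = (2*G)/(-1 + G) = 2*G/(-1 + G))
k = 20 (k = 2*10 = 20)
L(j) = -72 + j**2 + 2*j**2/(-1 + j) (L(j) = (j**2 + (2*j/(-1 + j))*j) - 72 = (j**2 + 2*j**2/(-1 + j)) - 72 = -72 + j**2 + 2*j**2/(-1 + j))
1/L(k**2) = 1/((72 + (20**2)**2 + (20**2)**3 - 72*20**2)/(-1 + 20**2)) = 1/((72 + 400**2 + 400**3 - 72*400)/(-1 + 400)) = 1/((72 + 160000 + 64000000 - 28800)/399) = 1/((1/399)*64131272) = 1/(64131272/399) = 399/64131272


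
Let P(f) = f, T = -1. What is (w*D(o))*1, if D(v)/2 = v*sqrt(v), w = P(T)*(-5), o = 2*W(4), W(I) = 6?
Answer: 240*sqrt(3) ≈ 415.69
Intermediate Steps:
o = 12 (o = 2*6 = 12)
w = 5 (w = -1*(-5) = 5)
D(v) = 2*v**(3/2) (D(v) = 2*(v*sqrt(v)) = 2*v**(3/2))
(w*D(o))*1 = (5*(2*12**(3/2)))*1 = (5*(2*(24*sqrt(3))))*1 = (5*(48*sqrt(3)))*1 = (240*sqrt(3))*1 = 240*sqrt(3)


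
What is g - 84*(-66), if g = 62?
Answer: 5606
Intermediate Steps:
g - 84*(-66) = 62 - 84*(-66) = 62 + 5544 = 5606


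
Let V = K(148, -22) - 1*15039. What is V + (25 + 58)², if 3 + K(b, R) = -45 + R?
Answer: -8220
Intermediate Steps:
K(b, R) = -48 + R (K(b, R) = -3 + (-45 + R) = -48 + R)
V = -15109 (V = (-48 - 22) - 1*15039 = -70 - 15039 = -15109)
V + (25 + 58)² = -15109 + (25 + 58)² = -15109 + 83² = -15109 + 6889 = -8220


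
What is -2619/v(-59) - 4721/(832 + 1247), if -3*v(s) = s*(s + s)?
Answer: -16532899/14473998 ≈ -1.1422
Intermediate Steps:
v(s) = -2*s²/3 (v(s) = -s*(s + s)/3 = -s*2*s/3 = -2*s²/3)
-2619/v(-59) - 4721/(832 + 1247) = -2619/((-⅔*(-59)²)) - 4721/(832 + 1247) = -2619/((-⅔*3481)) - 4721/2079 = -2619/(-6962/3) - 4721*1/2079 = -2619*(-3/6962) - 4721/2079 = 7857/6962 - 4721/2079 = -16532899/14473998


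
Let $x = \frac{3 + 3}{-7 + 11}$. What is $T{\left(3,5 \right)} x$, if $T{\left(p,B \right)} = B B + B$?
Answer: $45$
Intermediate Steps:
$T{\left(p,B \right)} = B + B^{2}$ ($T{\left(p,B \right)} = B^{2} + B = B + B^{2}$)
$x = \frac{3}{2}$ ($x = \frac{6}{4} = 6 \cdot \frac{1}{4} = \frac{3}{2} \approx 1.5$)
$T{\left(3,5 \right)} x = 5 \left(1 + 5\right) \frac{3}{2} = 5 \cdot 6 \cdot \frac{3}{2} = 30 \cdot \frac{3}{2} = 45$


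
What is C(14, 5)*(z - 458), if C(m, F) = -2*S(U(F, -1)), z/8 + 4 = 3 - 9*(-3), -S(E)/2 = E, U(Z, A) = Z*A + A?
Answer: 6000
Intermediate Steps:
U(Z, A) = A + A*Z (U(Z, A) = A*Z + A = A + A*Z)
S(E) = -2*E
z = 208 (z = -32 + 8*(3 - 9*(-3)) = -32 + 8*(3 + 27) = -32 + 8*30 = -32 + 240 = 208)
C(m, F) = -4 - 4*F (C(m, F) = -(-4)*(-(1 + F)) = -(-4)*(-1 - F) = -2*(2 + 2*F) = -4 - 4*F)
C(14, 5)*(z - 458) = (-4 - 4*5)*(208 - 458) = (-4 - 20)*(-250) = -24*(-250) = 6000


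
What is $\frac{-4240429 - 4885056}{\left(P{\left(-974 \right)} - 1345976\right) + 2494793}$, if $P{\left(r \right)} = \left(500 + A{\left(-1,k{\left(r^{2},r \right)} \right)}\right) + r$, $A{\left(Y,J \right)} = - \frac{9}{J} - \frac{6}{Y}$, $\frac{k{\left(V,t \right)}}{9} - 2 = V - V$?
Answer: $- \frac{18250970}{2296697} \approx -7.9466$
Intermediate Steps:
$k{\left(V,t \right)} = 18$ ($k{\left(V,t \right)} = 18 + 9 \left(V - V\right) = 18 + 9 \cdot 0 = 18 + 0 = 18$)
$P{\left(r \right)} = \frac{1011}{2} + r$ ($P{\left(r \right)} = \left(500 - \left(\frac{1}{2} - 6\right)\right) + r = \left(500 - - \frac{11}{2}\right) + r = \left(500 + \left(- \frac{1}{2} + 6\right)\right) + r = \left(500 + \frac{11}{2}\right) + r = \frac{1011}{2} + r$)
$\frac{-4240429 - 4885056}{\left(P{\left(-974 \right)} - 1345976\right) + 2494793} = \frac{-4240429 - 4885056}{\left(\left(\frac{1011}{2} - 974\right) - 1345976\right) + 2494793} = - \frac{9125485}{\left(- \frac{937}{2} - 1345976\right) + 2494793} = - \frac{9125485}{- \frac{2692889}{2} + 2494793} = - \frac{9125485}{\frac{2296697}{2}} = \left(-9125485\right) \frac{2}{2296697} = - \frac{18250970}{2296697}$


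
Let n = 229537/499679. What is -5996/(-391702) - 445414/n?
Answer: -43589385605330280/44955050987 ≈ -9.6962e+5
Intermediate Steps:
n = 229537/499679 (n = 229537*(1/499679) = 229537/499679 ≈ 0.45937)
-5996/(-391702) - 445414/n = -5996/(-391702) - 445414/229537/499679 = -5996*(-1/391702) - 445414*499679/229537 = 2998/195851 - 222564022106/229537 = -43589385605330280/44955050987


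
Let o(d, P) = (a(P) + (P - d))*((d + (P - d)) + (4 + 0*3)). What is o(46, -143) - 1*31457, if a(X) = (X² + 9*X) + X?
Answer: -2648827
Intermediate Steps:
a(X) = X² + 10*X
o(d, P) = (4 + P)*(P - d + P*(10 + P)) (o(d, P) = (P*(10 + P) + (P - d))*((d + (P - d)) + (4 + 0*3)) = (P - d + P*(10 + P))*(P + (4 + 0)) = (P - d + P*(10 + P))*(P + 4) = (P - d + P*(10 + P))*(4 + P) = (4 + P)*(P - d + P*(10 + P)))
o(46, -143) - 1*31457 = ((-143)³ - 4*46 + 15*(-143)² + 44*(-143) - 1*(-143)*46) - 1*31457 = (-2924207 - 184 + 15*20449 - 6292 + 6578) - 31457 = (-2924207 - 184 + 306735 - 6292 + 6578) - 31457 = -2617370 - 31457 = -2648827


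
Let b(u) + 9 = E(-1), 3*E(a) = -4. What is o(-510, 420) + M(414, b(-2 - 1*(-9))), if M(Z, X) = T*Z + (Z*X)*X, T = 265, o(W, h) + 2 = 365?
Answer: 154279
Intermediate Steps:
E(a) = -4/3 (E(a) = (⅓)*(-4) = -4/3)
o(W, h) = 363 (o(W, h) = -2 + 365 = 363)
b(u) = -31/3 (b(u) = -9 - 4/3 = -31/3)
M(Z, X) = 265*Z + Z*X² (M(Z, X) = 265*Z + (Z*X)*X = 265*Z + (X*Z)*X = 265*Z + Z*X²)
o(-510, 420) + M(414, b(-2 - 1*(-9))) = 363 + 414*(265 + (-31/3)²) = 363 + 414*(265 + 961/9) = 363 + 414*(3346/9) = 363 + 153916 = 154279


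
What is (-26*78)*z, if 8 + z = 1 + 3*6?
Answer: -22308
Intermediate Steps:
z = 11 (z = -8 + (1 + 3*6) = -8 + (1 + 18) = -8 + 19 = 11)
(-26*78)*z = -26*78*11 = -2028*11 = -22308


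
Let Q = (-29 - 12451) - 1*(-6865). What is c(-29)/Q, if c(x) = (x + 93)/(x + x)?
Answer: 32/162835 ≈ 0.00019652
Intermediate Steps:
c(x) = (93 + x)/(2*x) (c(x) = (93 + x)/((2*x)) = (93 + x)*(1/(2*x)) = (93 + x)/(2*x))
Q = -5615 (Q = -12480 + 6865 = -5615)
c(-29)/Q = ((½)*(93 - 29)/(-29))/(-5615) = ((½)*(-1/29)*64)*(-1/5615) = -32/29*(-1/5615) = 32/162835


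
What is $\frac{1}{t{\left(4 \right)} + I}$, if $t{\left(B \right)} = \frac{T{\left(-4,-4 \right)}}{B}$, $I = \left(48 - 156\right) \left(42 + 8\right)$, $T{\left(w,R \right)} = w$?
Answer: $- \frac{1}{5401} \approx -0.00018515$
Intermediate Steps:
$I = -5400$ ($I = \left(-108\right) 50 = -5400$)
$t{\left(B \right)} = - \frac{4}{B}$
$\frac{1}{t{\left(4 \right)} + I} = \frac{1}{- \frac{4}{4} - 5400} = \frac{1}{\left(-4\right) \frac{1}{4} - 5400} = \frac{1}{-1 - 5400} = \frac{1}{-5401} = - \frac{1}{5401}$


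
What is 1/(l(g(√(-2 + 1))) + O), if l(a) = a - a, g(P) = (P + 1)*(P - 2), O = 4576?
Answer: 1/4576 ≈ 0.00021853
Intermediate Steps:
g(P) = (1 + P)*(-2 + P)
l(a) = 0
1/(l(g(√(-2 + 1))) + O) = 1/(0 + 4576) = 1/4576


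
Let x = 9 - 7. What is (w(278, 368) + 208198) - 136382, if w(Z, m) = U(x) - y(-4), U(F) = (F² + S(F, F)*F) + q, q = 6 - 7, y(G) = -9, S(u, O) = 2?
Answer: 71832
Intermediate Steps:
x = 2
q = -1
U(F) = -1 + F² + 2*F (U(F) = (F² + 2*F) - 1 = -1 + F² + 2*F)
w(Z, m) = 16 (w(Z, m) = (-1 + 2² + 2*2) - 1*(-9) = (-1 + 4 + 4) + 9 = 7 + 9 = 16)
(w(278, 368) + 208198) - 136382 = (16 + 208198) - 136382 = 208214 - 136382 = 71832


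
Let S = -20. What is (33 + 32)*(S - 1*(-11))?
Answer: -585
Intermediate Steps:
(33 + 32)*(S - 1*(-11)) = (33 + 32)*(-20 - 1*(-11)) = 65*(-20 + 11) = 65*(-9) = -585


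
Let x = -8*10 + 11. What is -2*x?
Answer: 138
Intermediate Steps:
x = -69 (x = -80 + 11 = -69)
-2*x = -2*(-69) = 138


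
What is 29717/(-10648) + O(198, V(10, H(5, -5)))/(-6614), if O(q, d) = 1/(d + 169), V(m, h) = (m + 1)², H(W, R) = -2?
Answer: -14249749917/5105875720 ≈ -2.7909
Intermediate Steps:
V(m, h) = (1 + m)²
O(q, d) = 1/(169 + d)
29717/(-10648) + O(198, V(10, H(5, -5)))/(-6614) = 29717/(-10648) + 1/((169 + (1 + 10)²)*(-6614)) = 29717*(-1/10648) - 1/6614/(169 + 11²) = -29717/10648 - 1/6614/(169 + 121) = -29717/10648 - 1/6614/290 = -29717/10648 + (1/290)*(-1/6614) = -29717/10648 - 1/1918060 = -14249749917/5105875720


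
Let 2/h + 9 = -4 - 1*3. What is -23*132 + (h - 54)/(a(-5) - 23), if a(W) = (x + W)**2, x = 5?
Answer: -558191/184 ≈ -3033.6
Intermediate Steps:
h = -1/8 (h = 2/(-9 + (-4 - 1*3)) = 2/(-9 + (-4 - 3)) = 2/(-9 - 7) = 2/(-16) = 2*(-1/16) = -1/8 ≈ -0.12500)
a(W) = (5 + W)**2
-23*132 + (h - 54)/(a(-5) - 23) = -23*132 + (-1/8 - 54)/((5 - 5)**2 - 23) = -3036 - 433/(8*(0**2 - 23)) = -3036 - 433/(8*(0 - 23)) = -3036 - 433/8/(-23) = -3036 - 433/8*(-1/23) = -3036 + 433/184 = -558191/184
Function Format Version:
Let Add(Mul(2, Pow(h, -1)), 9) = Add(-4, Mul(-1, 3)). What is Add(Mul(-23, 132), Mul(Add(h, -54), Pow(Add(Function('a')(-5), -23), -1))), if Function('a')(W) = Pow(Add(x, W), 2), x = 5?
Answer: Rational(-558191, 184) ≈ -3033.6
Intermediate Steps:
h = Rational(-1, 8) (h = Mul(2, Pow(Add(-9, Add(-4, Mul(-1, 3))), -1)) = Mul(2, Pow(Add(-9, Add(-4, -3)), -1)) = Mul(2, Pow(Add(-9, -7), -1)) = Mul(2, Pow(-16, -1)) = Mul(2, Rational(-1, 16)) = Rational(-1, 8) ≈ -0.12500)
Function('a')(W) = Pow(Add(5, W), 2)
Add(Mul(-23, 132), Mul(Add(h, -54), Pow(Add(Function('a')(-5), -23), -1))) = Add(Mul(-23, 132), Mul(Add(Rational(-1, 8), -54), Pow(Add(Pow(Add(5, -5), 2), -23), -1))) = Add(-3036, Mul(Rational(-433, 8), Pow(Add(Pow(0, 2), -23), -1))) = Add(-3036, Mul(Rational(-433, 8), Pow(Add(0, -23), -1))) = Add(-3036, Mul(Rational(-433, 8), Pow(-23, -1))) = Add(-3036, Mul(Rational(-433, 8), Rational(-1, 23))) = Add(-3036, Rational(433, 184)) = Rational(-558191, 184)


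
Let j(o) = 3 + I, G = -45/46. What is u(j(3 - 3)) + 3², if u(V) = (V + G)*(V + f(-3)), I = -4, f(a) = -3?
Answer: 389/23 ≈ 16.913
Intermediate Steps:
G = -45/46 (G = -45*1/46 = -45/46 ≈ -0.97826)
j(o) = -1 (j(o) = 3 - 4 = -1)
u(V) = (-3 + V)*(-45/46 + V) (u(V) = (V - 45/46)*(V - 3) = (-45/46 + V)*(-3 + V) = (-3 + V)*(-45/46 + V))
u(j(3 - 3)) + 3² = (135/46 + (-1)² - 183/46*(-1)) + 3² = (135/46 + 1 + 183/46) + 9 = 182/23 + 9 = 389/23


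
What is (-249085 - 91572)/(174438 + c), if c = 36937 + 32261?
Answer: -340657/243636 ≈ -1.3982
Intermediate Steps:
c = 69198
(-249085 - 91572)/(174438 + c) = (-249085 - 91572)/(174438 + 69198) = -340657/243636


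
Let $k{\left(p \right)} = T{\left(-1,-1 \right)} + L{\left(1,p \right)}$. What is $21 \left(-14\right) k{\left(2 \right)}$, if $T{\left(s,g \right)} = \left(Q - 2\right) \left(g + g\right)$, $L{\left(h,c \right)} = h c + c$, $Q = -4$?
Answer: $-4704$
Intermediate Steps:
$L{\left(h,c \right)} = c + c h$ ($L{\left(h,c \right)} = c h + c = c + c h$)
$T{\left(s,g \right)} = - 12 g$ ($T{\left(s,g \right)} = \left(-4 - 2\right) \left(g + g\right) = - 6 \cdot 2 g = - 12 g$)
$k{\left(p \right)} = 12 + 2 p$ ($k{\left(p \right)} = \left(-12\right) \left(-1\right) + p \left(1 + 1\right) = 12 + p 2 = 12 + 2 p$)
$21 \left(-14\right) k{\left(2 \right)} = 21 \left(-14\right) \left(12 + 2 \cdot 2\right) = - 294 \left(12 + 4\right) = \left(-294\right) 16 = -4704$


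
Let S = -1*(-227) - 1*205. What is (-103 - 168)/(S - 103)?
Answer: 271/81 ≈ 3.3457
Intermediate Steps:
S = 22 (S = 227 - 205 = 22)
(-103 - 168)/(S - 103) = (-103 - 168)/(22 - 103) = -271/(-81) = -271*(-1/81) = 271/81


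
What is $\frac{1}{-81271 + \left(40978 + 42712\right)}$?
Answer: $\frac{1}{2419} \approx 0.00041339$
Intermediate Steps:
$\frac{1}{-81271 + \left(40978 + 42712\right)} = \frac{1}{-81271 + 83690} = \frac{1}{2419}$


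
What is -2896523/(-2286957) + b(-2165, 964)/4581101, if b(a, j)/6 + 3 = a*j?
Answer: -15368875611923/10476780999657 ≈ -1.4669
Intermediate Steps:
b(a, j) = -18 + 6*a*j (b(a, j) = -18 + 6*(a*j) = -18 + 6*a*j)
-2896523/(-2286957) + b(-2165, 964)/4581101 = -2896523/(-2286957) + (-18 + 6*(-2165)*964)/4581101 = -2896523*(-1/2286957) + (-18 - 12522360)*(1/4581101) = 2896523/2286957 - 12522378*1/4581101 = 2896523/2286957 - 12522378/4581101 = -15368875611923/10476780999657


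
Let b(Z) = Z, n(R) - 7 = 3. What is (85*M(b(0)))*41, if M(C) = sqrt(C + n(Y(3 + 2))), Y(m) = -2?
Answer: 3485*sqrt(10) ≈ 11021.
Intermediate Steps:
n(R) = 10 (n(R) = 7 + 3 = 10)
M(C) = sqrt(10 + C) (M(C) = sqrt(C + 10) = sqrt(10 + C))
(85*M(b(0)))*41 = (85*sqrt(10 + 0))*41 = (85*sqrt(10))*41 = 3485*sqrt(10)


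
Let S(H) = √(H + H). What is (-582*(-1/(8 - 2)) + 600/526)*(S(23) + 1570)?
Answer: 40523270/263 + 25811*√46/263 ≈ 1.5475e+5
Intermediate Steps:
S(H) = √2*√H (S(H) = √(2*H) = √2*√H)
(-582*(-1/(8 - 2)) + 600/526)*(S(23) + 1570) = (-582*(-1/(8 - 2)) + 600/526)*(√2*√23 + 1570) = (-582/(6*(-1)) + 600*(1/526))*(√46 + 1570) = (-582/(-6) + 300/263)*(1570 + √46) = (-582*(-⅙) + 300/263)*(1570 + √46) = (97 + 300/263)*(1570 + √46) = 25811*(1570 + √46)/263 = 40523270/263 + 25811*√46/263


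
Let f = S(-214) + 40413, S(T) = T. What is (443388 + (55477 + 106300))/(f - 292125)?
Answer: -605165/251926 ≈ -2.4022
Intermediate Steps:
f = 40199 (f = -214 + 40413 = 40199)
(443388 + (55477 + 106300))/(f - 292125) = (443388 + (55477 + 106300))/(40199 - 292125) = (443388 + 161777)/(-251926) = 605165*(-1/251926) = -605165/251926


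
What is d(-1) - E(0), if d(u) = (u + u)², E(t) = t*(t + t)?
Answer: 4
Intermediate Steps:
E(t) = 2*t² (E(t) = t*(2*t) = 2*t²)
d(u) = 4*u² (d(u) = (2*u)² = 4*u²)
d(-1) - E(0) = 4*(-1)² - 2*0² = 4*1 - 2*0 = 4 - 1*0 = 4 + 0 = 4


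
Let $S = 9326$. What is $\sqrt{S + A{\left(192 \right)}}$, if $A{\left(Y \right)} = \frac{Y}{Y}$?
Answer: $\sqrt{9327} \approx 96.576$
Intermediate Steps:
$A{\left(Y \right)} = 1$
$\sqrt{S + A{\left(192 \right)}} = \sqrt{9326 + 1} = \sqrt{9327}$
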